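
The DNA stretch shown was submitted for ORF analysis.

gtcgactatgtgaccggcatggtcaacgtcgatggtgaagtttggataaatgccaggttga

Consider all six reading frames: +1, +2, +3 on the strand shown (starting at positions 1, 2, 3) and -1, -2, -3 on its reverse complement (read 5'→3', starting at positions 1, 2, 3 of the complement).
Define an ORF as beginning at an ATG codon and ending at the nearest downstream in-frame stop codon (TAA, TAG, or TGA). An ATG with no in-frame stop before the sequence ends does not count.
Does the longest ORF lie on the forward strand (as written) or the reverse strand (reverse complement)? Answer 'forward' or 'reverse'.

forward

Reverse complement (5'→3'): TCAACCTGGCATTTATCCAAACTTCACCATCGACGTTGACCATGCCGGTCACATAGTCGAC
Frame +1: GTC GAC TAT GTG ACC GGC ATG GTC AAC GTC GAT GGT GAA GTT TGG ATA AAT GCC AGG TTG — no ATG→stop ORF.
Frame +2: TCG ACT ATG TGA CCG GCA TGG TCA ACG TCG ATG GTG AAG TTT GGA TAA ATG CCA GGT TGA — ATG at 8, stop TGA at 11 → 6 nt; ATG at 32, stop TAA at 47 → 18 nt; ATG at 50, stop TGA at 59 → 12 nt.
Frame +3: CGA CTA TGT GAC CGG CAT GGT CAA CGT CGA TGG TGA AGT TTG GAT AAA TGC CAG GTT — no ATG→stop ORF.
Frame -1: TCA ACC TGG CAT TTA TCC AAA CTT CAC CAT CGA CGT TGA CCA TGC CGG TCA CAT AGT CGA — no ATG→stop ORF.
Frame -2: CAA CCT GGC ATT TAT CCA AAC TTC ACC ATC GAC GTT GAC CAT GCC GGT CAC ATA GTC GAC — no ATG→stop ORF.
Frame -3: AAC CTG GCA TTT ATC CAA ACT TCA CCA TCG ACG TTG ACC ATG CCG GTC ACA TAG TCG — ATG at 42, stop TAG at 54 → 15 nt.
Forward-strand max 18 nt; reverse-strand max 15 nt. The forward strand has the longer ORF.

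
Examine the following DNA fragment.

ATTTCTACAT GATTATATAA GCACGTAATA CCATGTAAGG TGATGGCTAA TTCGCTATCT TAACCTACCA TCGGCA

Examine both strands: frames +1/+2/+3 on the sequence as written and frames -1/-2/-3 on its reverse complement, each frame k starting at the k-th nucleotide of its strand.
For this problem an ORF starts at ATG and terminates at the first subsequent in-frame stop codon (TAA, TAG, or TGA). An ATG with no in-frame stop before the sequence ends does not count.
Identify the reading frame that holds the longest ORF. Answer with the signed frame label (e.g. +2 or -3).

-1

Reverse complement (5'→3'): TGCCGATGGTAGGTTAAGATAGCGAATTAGCCATCACCTTACATGGTATTACGTGCTTATATAATCATGTAGAAAT
Frame +1: ATT TCT ACA TGA TTA TAT AAG CAC GTA ATA CCA TGT AAG GTG ATG GCT AAT TCG CTA TCT TAA CCT ACC ATC GGC — ATG at 43, stop TAA at 61 → 21 nt.
Frame +2: TTT CTA CAT GAT TAT ATA AGC ACG TAA TAC CAT GTA AGG TGA TGG CTA ATT CGC TAT CTT AAC CTA CCA TCG GCA — no ATG→stop ORF.
Frame +3: TTC TAC ATG ATT ATA TAA GCA CGT AAT ACC ATG TAA GGT GAT GGC TAA TTC GCT ATC TTA ACC TAC CAT CGG — ATG at 9, stop TAA at 18 → 12 nt; ATG at 33, stop TAA at 36 → 6 nt.
Frame -1: TGC CGA TGG TAG GTT AAG ATA GCG AAT TAG CCA TCA CCT TAC ATG GTA TTA CGT GCT TAT ATA ATC ATG TAG AAA — ATG at 43, stop TAG at 70 → 30 nt; ATG at 67, stop TAG at 70 → 6 nt.
Frame -2: GCC GAT GGT AGG TTA AGA TAG CGA ATT AGC CAT CAC CTT ACA TGG TAT TAC GTG CTT ATA TAA TCA TGT AGA AAT — no ATG→stop ORF.
Frame -3: CCG ATG GTA GGT TAA GAT AGC GAA TTA GCC ATC ACC TTA CAT GGT ATT ACG TGC TTA TAT AAT CAT GTA GAA — ATG at 6, stop TAA at 15 → 12 nt.
Longest ORF is 30 nt in frame -1 (positions 43–72).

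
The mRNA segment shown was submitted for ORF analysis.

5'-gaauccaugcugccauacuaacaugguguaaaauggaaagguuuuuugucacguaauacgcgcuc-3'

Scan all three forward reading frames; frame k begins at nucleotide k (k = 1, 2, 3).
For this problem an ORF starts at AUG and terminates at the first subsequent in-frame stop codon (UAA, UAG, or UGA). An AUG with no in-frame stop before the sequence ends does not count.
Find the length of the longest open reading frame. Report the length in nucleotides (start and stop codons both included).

24

Frame 1: GAA UCC AUG CUG CCA UAC UAA CAU GGU GUA AAA UGG AAA GGU UUU UUG UCA CGU AAU ACG CGC — AUG at 7, stop UAA at 19 → 15 nt.
Frame 2: AAU CCA UGC UGC CAU ACU AAC AUG GUG UAA AAU GGA AAG GUU UUU UGU CAC GUA AUA CGC GCU — AUG at 23, stop UAA at 29 → 9 nt.
Frame 3: AUC CAU GCU GCC AUA CUA ACA UGG UGU AAA AUG GAA AGG UUU UUU GUC ACG UAA UAC GCG CUC — AUG at 33, stop UAA at 54 → 24 nt.
Longest: frame 3, positions 33–56, 24 nt = 8 codons = 7 aa. → 24 nucleotides.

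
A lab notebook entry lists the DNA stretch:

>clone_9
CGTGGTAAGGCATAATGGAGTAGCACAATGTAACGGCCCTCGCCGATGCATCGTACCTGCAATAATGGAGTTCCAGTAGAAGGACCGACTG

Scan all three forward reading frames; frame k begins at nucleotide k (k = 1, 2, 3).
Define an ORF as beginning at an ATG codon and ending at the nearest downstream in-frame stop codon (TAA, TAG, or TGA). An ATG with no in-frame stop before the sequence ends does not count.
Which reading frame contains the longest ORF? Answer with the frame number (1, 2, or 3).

Frame 1: CGT GGT AAG GCA TAA TGG AGT AGC ACA ATG TAA CGG CCC TCG CCG ATG CAT CGT ACC TGC AAT AAT GGA GTT CCA GTA GAA GGA CCG ACT — ATG at 28, stop TAA at 31 → 6 nt.
Frame 2: GTG GTA AGG CAT AAT GGA GTA GCA CAA TGT AAC GGC CCT CGC CGA TGC ATC GTA CCT GCA ATA ATG GAG TTC CAG TAG AAG GAC CGA CTG — ATG at 65, stop TAG at 77 → 15 nt.
Frame 3: TGG TAA GGC ATA ATG GAG TAG CAC AAT GTA ACG GCC CTC GCC GAT GCA TCG TAC CTG CAA TAA TGG AGT TCC AGT AGA AGG ACC GAC — ATG at 15, stop TAG at 21 → 9 nt.
Longest ORF is 15 nt in frame 2 (positions 65–79).

2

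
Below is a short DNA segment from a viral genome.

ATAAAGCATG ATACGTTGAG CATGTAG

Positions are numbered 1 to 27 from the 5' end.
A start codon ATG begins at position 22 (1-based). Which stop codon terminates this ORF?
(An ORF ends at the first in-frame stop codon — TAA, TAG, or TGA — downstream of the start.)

Codons from position 22: ATG (22–24), TAG (25–27).
The first in-frame stop codon is TAG.

TAG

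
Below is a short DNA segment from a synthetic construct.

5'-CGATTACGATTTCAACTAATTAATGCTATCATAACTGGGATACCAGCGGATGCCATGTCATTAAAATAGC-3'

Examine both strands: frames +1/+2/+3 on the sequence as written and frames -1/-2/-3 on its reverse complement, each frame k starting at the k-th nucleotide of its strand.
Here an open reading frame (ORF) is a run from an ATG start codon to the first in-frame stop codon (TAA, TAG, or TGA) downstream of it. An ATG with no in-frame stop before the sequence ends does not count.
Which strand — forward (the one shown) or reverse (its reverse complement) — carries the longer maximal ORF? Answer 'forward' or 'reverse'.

Reverse complement (5'→3'): GCTATTTTAATGACATGGCATCCGCTGGTATCCCAGTTATGATAGCATTAATTAGTTGAAATCGTAATCG
Frame +1: CGA TTA CGA TTT CAA CTA ATT AAT GCT ATC ATA ACT GGG ATA CCA GCG GAT GCC ATG TCA TTA AAA TAG — ATG at 55, stop TAG at 67 → 15 nt.
Frame +2: GAT TAC GAT TTC AAC TAA TTA ATG CTA TCA TAA CTG GGA TAC CAG CGG ATG CCA TGT CAT TAA AAT AGC — ATG at 23, stop TAA at 32 → 12 nt; ATG at 50, stop TAA at 62 → 15 nt.
Frame +3: ATT ACG ATT TCA ACT AAT TAA TGC TAT CAT AAC TGG GAT ACC AGC GGA TGC CAT GTC ATT AAA ATA — no ATG→stop ORF.
Frame -1: GCT ATT TTA ATG ACA TGG CAT CCG CTG GTA TCC CAG TTA TGA TAG CAT TAA TTA GTT GAA ATC GTA ATC — ATG at 10, stop TGA at 40 → 33 nt.
Frame -2: CTA TTT TAA TGA CAT GGC ATC CGC TGG TAT CCC AGT TAT GAT AGC ATT AAT TAG TTG AAA TCG TAA TCG — no ATG→stop ORF.
Frame -3: TAT TTT AAT GAC ATG GCA TCC GCT GGT ATC CCA GTT ATG ATA GCA TTA ATT AGT TGA AAT CGT AAT — ATG at 15, stop TGA at 57 → 45 nt; ATG at 39, stop TGA at 57 → 21 nt.
Forward-strand max 15 nt; reverse-strand max 45 nt. The reverse strand has the longer ORF.

reverse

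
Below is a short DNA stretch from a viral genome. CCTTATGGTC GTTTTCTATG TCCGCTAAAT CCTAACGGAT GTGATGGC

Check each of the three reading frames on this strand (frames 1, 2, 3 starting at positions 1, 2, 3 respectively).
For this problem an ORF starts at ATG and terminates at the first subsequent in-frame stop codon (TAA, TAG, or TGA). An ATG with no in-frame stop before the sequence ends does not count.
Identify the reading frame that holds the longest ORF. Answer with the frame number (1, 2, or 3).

Frame 1: CCT TAT GGT CGT TTT CTA TGT CCG CTA AAT CCT AAC GGA TGT GAT GGC — no ATG→stop ORF.
Frame 2: CTT ATG GTC GTT TTC TAT GTC CGC TAA ATC CTA ACG GAT GTG ATG — ATG at 5, stop TAA at 26 → 24 nt.
Frame 3: TTA TGG TCG TTT TCT ATG TCC GCT AAA TCC TAA CGG ATG TGA TGG — ATG at 18, stop TAA at 33 → 18 nt; ATG at 39, stop TGA at 42 → 6 nt.
Longest ORF is 24 nt in frame 2 (positions 5–28).

2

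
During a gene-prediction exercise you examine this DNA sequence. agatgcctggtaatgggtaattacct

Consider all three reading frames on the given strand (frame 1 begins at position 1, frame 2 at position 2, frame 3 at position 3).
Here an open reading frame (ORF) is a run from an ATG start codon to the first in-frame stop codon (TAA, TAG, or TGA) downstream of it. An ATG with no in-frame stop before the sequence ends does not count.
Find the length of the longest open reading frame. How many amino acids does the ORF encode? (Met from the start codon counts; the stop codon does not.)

5

Frame 1: AGA TGC CTG GTA ATG GGT AAT TAC — no ATG→stop ORF.
Frame 2: GAT GCC TGG TAA TGG GTA ATT ACC — no ATG→stop ORF.
Frame 3: ATG CCT GGT AAT GGG TAA TTA CCT — ATG at 3, stop TAA at 18 → 18 nt.
Longest: frame 3, positions 3–20, 18 nt = 6 codons = 5 aa. → 5 amino acids.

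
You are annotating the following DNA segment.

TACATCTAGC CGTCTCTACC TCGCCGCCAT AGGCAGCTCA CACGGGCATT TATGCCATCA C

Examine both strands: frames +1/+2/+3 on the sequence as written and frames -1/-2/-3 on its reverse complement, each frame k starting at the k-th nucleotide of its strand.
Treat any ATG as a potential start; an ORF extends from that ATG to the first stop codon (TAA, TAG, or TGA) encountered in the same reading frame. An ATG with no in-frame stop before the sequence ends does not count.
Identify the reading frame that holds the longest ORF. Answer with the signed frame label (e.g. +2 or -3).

-2

Reverse complement (5'→3'): GTGATGGCATAAATGCCCGTGTGAGCTGCCTATGGCGGCGAGGTAGAGACGGCTAGATGTA
Frame +1: TAC ATC TAG CCG TCT CTA CCT CGC CGC CAT AGG CAG CTC ACA CGG GCA TTT ATG CCA TCA — no ATG→stop ORF.
Frame +2: ACA TCT AGC CGT CTC TAC CTC GCC GCC ATA GGC AGC TCA CAC GGG CAT TTA TGC CAT CAC — no ATG→stop ORF.
Frame +3: CAT CTA GCC GTC TCT ACC TCG CCG CCA TAG GCA GCT CAC ACG GGC ATT TAT GCC ATC — no ATG→stop ORF.
Frame -1: GTG ATG GCA TAA ATG CCC GTG TGA GCT GCC TAT GGC GGC GAG GTA GAG ACG GCT AGA TGT — ATG at 4, stop TAA at 10 → 9 nt; ATG at 13, stop TGA at 22 → 12 nt.
Frame -2: TGA TGG CAT AAA TGC CCG TGT GAG CTG CCT ATG GCG GCG AGG TAG AGA CGG CTA GAT GTA — ATG at 32, stop TAG at 44 → 15 nt.
Frame -3: GAT GGC ATA AAT GCC CGT GTG AGC TGC CTA TGG CGG CGA GGT AGA GAC GGC TAG ATG — no ATG→stop ORF.
Longest ORF is 15 nt in frame -2 (positions 32–46).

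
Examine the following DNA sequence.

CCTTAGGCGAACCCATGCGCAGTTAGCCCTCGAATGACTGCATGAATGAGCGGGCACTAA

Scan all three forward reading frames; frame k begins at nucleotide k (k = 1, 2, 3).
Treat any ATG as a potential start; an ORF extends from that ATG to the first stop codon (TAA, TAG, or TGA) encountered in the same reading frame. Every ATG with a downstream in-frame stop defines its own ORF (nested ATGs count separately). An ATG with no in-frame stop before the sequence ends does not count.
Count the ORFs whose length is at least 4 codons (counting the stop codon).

Frame 1: CCT TAG GCG AAC CCA TGC GCA GTT AGC CCT CGA ATG ACT GCA TGA ATG AGC GGG CAC TAA — ATG at 34, stop TGA at 43 → 12 nt; ATG at 46, stop TAA at 58 → 15 nt.
Frame 2: CTT AGG CGA ACC CAT GCG CAG TTA GCC CTC GAA TGA CTG CAT GAA TGA GCG GGC ACT — no ATG→stop ORF.
Frame 3: TTA GGC GAA CCC ATG CGC AGT TAG CCC TCG AAT GAC TGC ATG AAT GAG CGG GCA CTA — ATG at 15, stop TAG at 24 → 12 nt.
ORFs ≥ 4 codons: frame 1 34–45 (4 codons), frame 1 46–60 (5 codons), frame 3 15–26 (4 codons). Count = 3.

3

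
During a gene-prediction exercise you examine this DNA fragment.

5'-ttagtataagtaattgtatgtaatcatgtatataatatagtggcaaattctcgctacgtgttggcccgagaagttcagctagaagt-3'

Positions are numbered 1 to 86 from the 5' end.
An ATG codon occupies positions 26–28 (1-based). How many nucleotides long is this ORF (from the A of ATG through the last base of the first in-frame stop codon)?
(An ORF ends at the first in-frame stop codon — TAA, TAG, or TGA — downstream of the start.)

Codons from position 26: ATG (26–28), TAT (29–31), ATA (32–34), ATA (35–37), TAG (38–40).
TAG is the first in-frame stop; ORF spans 26–40, 15 nucleotides.

15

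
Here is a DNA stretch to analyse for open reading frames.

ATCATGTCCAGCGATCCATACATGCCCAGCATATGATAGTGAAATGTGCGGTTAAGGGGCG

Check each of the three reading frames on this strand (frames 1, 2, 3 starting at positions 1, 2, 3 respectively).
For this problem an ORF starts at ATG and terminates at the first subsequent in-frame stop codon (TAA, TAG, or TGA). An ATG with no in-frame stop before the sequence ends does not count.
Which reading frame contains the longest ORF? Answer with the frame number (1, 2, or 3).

1

Frame 1: ATC ATG TCC AGC GAT CCA TAC ATG CCC AGC ATA TGA TAG TGA AAT GTG CGG TTA AGG GGC — ATG at 4, stop TGA at 34 → 33 nt; ATG at 22, stop TGA at 34 → 15 nt.
Frame 2: TCA TGT CCA GCG ATC CAT ACA TGC CCA GCA TAT GAT AGT GAA ATG TGC GGT TAA GGG GCG — ATG at 44, stop TAA at 53 → 12 nt.
Frame 3: CAT GTC CAG CGA TCC ATA CAT GCC CAG CAT ATG ATA GTG AAA TGT GCG GTT AAG GGG — no ATG→stop ORF.
Longest ORF is 33 nt in frame 1 (positions 4–36).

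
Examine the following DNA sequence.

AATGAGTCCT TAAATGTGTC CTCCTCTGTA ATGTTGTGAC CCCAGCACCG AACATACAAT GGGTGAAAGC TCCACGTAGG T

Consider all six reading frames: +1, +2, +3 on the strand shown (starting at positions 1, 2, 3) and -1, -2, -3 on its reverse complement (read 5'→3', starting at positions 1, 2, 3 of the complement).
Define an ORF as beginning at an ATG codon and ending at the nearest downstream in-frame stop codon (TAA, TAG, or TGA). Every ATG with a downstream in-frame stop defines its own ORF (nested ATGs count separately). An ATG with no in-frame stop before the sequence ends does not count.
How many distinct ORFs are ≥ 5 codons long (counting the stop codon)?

2

Reverse complement (5'→3'): ACCTACGTGGAGCTTTCACCCATTGTATGTTCGGTGCTGGGGTCACAACATTACAGAGGAGGACACATTTAAGGACTCATT
Frame +1: AAT GAG TCC TTA AAT GTG TCC TCC TCT GTA ATG TTG TGA CCC CAG CAC CGA ACA TAC AAT GGG TGA AAG CTC CAC GTA GGT — ATG at 31, stop TGA at 37 → 9 nt.
Frame +2: ATG AGT CCT TAA ATG TGT CCT CCT CTG TAA TGT TGT GAC CCC AGC ACC GAA CAT ACA ATG GGT GAA AGC TCC ACG TAG — ATG at 2, stop TAA at 11 → 12 nt; ATG at 14, stop TAA at 29 → 18 nt; ATG at 59, stop TAG at 77 → 21 nt.
Frame +3: TGA GTC CTT AAA TGT GTC CTC CTC TGT AAT GTT GTG ACC CCA GCA CCG AAC ATA CAA TGG GTG AAA GCT CCA CGT AGG — no ATG→stop ORF.
Frame -1: ACC TAC GTG GAG CTT TCA CCC ATT GTA TGT TCG GTG CTG GGG TCA CAA CAT TAC AGA GGA GGA CAC ATT TAA GGA CTC ATT — no ATG→stop ORF.
Frame -2: CCT ACG TGG AGC TTT CAC CCA TTG TAT GTT CGG TGC TGG GGT CAC AAC ATT ACA GAG GAG GAC ACA TTT AAG GAC TCA — no ATG→stop ORF.
Frame -3: CTA CGT GGA GCT TTC ACC CAT TGT ATG TTC GGT GCT GGG GTC ACA ACA TTA CAG AGG AGG ACA CAT TTA AGG ACT CAT — no ATG→stop ORF.
ORFs ≥ 5 codons: frame +2 14–31 (6 codons), frame +2 59–79 (7 codons). Count = 2.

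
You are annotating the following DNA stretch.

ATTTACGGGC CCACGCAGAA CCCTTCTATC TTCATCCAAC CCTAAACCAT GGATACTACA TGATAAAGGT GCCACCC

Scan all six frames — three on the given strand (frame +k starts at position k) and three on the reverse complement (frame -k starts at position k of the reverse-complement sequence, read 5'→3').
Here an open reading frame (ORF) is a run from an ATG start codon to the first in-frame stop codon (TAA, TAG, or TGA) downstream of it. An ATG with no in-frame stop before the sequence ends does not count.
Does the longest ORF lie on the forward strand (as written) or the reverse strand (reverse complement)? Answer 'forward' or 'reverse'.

reverse

Reverse complement (5'→3'): GGGTGGCACCTTTATCATGTAGTATCCATGGTTTAGGGTTGGATGAAGATAGAAGGGTTCTGCGTGGGCCCGTAAAT
Frame +1: ATT TAC GGG CCC ACG CAG AAC CCT TCT ATC TTC ATC CAA CCC TAA ACC ATG GAT ACT ACA TGA TAA AGG TGC CAC — ATG at 49, stop TGA at 61 → 15 nt.
Frame +2: TTT ACG GGC CCA CGC AGA ACC CTT CTA TCT TCA TCC AAC CCT AAA CCA TGG ATA CTA CAT GAT AAA GGT GCC ACC — no ATG→stop ORF.
Frame +3: TTA CGG GCC CAC GCA GAA CCC TTC TAT CTT CAT CCA ACC CTA AAC CAT GGA TAC TAC ATG ATA AAG GTG CCA CCC — no ATG→stop ORF.
Frame -1: GGG TGG CAC CTT TAT CAT GTA GTA TCC ATG GTT TAG GGT TGG ATG AAG ATA GAA GGG TTC TGC GTG GGC CCG TAA — ATG at 28, stop TAG at 34 → 9 nt; ATG at 43, stop TAA at 73 → 33 nt.
Frame -2: GGT GGC ACC TTT ATC ATG TAG TAT CCA TGG TTT AGG GTT GGA TGA AGA TAG AAG GGT TCT GCG TGG GCC CGT AAA — ATG at 17, stop TAG at 20 → 6 nt.
Frame -3: GTG GCA CCT TTA TCA TGT AGT ATC CAT GGT TTA GGG TTG GAT GAA GAT AGA AGG GTT CTG CGT GGG CCC GTA AAT — no ATG→stop ORF.
Forward-strand max 15 nt; reverse-strand max 33 nt. The reverse strand has the longer ORF.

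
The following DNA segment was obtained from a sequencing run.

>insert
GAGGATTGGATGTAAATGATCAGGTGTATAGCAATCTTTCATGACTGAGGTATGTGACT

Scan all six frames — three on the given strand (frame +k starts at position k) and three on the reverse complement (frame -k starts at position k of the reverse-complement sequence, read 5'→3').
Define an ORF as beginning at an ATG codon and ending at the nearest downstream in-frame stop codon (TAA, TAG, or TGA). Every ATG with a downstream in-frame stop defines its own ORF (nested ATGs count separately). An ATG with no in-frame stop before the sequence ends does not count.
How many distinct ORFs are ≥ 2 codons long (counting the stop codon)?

3

Reverse complement (5'→3'): AGTCACATACCTCAGTCATGAAAGATTGCTATACACCTGATCATTTACATCCAATCCTC
Frame +1: GAG GAT TGG ATG TAA ATG ATC AGG TGT ATA GCA ATC TTT CAT GAC TGA GGT ATG TGA — ATG at 10, stop TAA at 13 → 6 nt; ATG at 16, stop TGA at 46 → 33 nt; ATG at 52, stop TGA at 55 → 6 nt.
Frame +2: AGG ATT GGA TGT AAA TGA TCA GGT GTA TAG CAA TCT TTC ATG ACT GAG GTA TGT GAC — no ATG→stop ORF.
Frame +3: GGA TTG GAT GTA AAT GAT CAG GTG TAT AGC AAT CTT TCA TGA CTG AGG TAT GTG ACT — no ATG→stop ORF.
Frame -1: AGT CAC ATA CCT CAG TCA TGA AAG ATT GCT ATA CAC CTG ATC ATT TAC ATC CAA TCC — no ATG→stop ORF.
Frame -2: GTC ACA TAC CTC AGT CAT GAA AGA TTG CTA TAC ACC TGA TCA TTT ACA TCC AAT CCT — no ATG→stop ORF.
Frame -3: TCA CAT ACC TCA GTC ATG AAA GAT TGC TAT ACA CCT GAT CAT TTA CAT CCA ATC CTC — no ATG→stop ORF.
ORFs ≥ 2 codons: frame +1 10–15 (2 codons), frame +1 16–48 (11 codons), frame +1 52–57 (2 codons). Count = 3.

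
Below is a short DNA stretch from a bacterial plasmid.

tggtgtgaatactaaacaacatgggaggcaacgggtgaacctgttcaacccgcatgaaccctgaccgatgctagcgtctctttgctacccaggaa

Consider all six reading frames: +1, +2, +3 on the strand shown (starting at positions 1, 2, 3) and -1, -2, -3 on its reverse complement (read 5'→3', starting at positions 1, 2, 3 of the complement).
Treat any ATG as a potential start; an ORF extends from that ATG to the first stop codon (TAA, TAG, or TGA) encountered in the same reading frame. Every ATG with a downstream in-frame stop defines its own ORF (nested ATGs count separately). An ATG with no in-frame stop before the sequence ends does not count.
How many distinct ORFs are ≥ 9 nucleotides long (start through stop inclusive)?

2

Reverse complement (5'→3'): TTCCTGGGTAGCAAAGAGACGCTAGCATCGGTCAGGGTTCATGCGGGTTGAACAGGTTCACCCGTTGCCTCCCATGTTGTTTAGTATTCACACCA
Frame +1: TGG TGT GAA TAC TAA ACA ACA TGG GAG GCA ACG GGT GAA CCT GTT CAA CCC GCA TGA ACC CTG ACC GAT GCT AGC GTC TCT TTG CTA CCC AGG — no ATG→stop ORF.
Frame +2: GGT GTG AAT ACT AAA CAA CAT GGG AGG CAA CGG GTG AAC CTG TTC AAC CCG CAT GAA CCC TGA CCG ATG CTA GCG TCT CTT TGC TAC CCA GGA — no ATG→stop ORF.
Frame +3: GTG TGA ATA CTA AAC AAC ATG GGA GGC AAC GGG TGA ACC TGT TCA ACC CGC ATG AAC CCT GAC CGA TGC TAG CGT CTC TTT GCT ACC CAG GAA — ATG at 21, stop TGA at 36 → 18 nt; ATG at 54, stop TAG at 72 → 21 nt.
Frame -1: TTC CTG GGT AGC AAA GAG ACG CTA GCA TCG GTC AGG GTT CAT GCG GGT TGA ACA GGT TCA CCC GTT GCC TCC CAT GTT GTT TAG TAT TCA CAC — no ATG→stop ORF.
Frame -2: TCC TGG GTA GCA AAG AGA CGC TAG CAT CGG TCA GGG TTC ATG CGG GTT GAA CAG GTT CAC CCG TTG CCT CCC ATG TTG TTT AGT ATT CAC ACC — no ATG→stop ORF.
Frame -3: CCT GGG TAG CAA AGA GAC GCT AGC ATC GGT CAG GGT TCA TGC GGG TTG AAC AGG TTC ACC CGT TGC CTC CCA TGT TGT TTA GTA TTC ACA CCA — no ATG→stop ORF.
ORFs ≥ 9 nucleotides: frame +3 21–38 (18 nucleotides), frame +3 54–74 (21 nucleotides). Count = 2.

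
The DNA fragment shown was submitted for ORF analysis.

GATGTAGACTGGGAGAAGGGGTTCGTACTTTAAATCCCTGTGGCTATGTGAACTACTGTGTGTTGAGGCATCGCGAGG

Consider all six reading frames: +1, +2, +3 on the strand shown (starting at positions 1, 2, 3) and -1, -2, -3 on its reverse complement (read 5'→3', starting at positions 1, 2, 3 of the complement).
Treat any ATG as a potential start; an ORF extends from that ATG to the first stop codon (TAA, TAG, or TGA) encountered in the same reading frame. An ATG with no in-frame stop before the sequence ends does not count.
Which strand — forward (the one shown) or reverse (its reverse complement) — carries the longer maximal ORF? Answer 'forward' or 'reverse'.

Reverse complement (5'→3'): CCTCGCGATGCCTCAACACACAGTAGTTCACATAGCCACAGGGATTTAAAGTACGAACCCCTTCTCCCAGTCTACATC
Frame +1: GAT GTA GAC TGG GAG AAG GGG TTC GTA CTT TAA ATC CCT GTG GCT ATG TGA ACT ACT GTG TGT TGA GGC ATC GCG AGG — ATG at 46, stop TGA at 49 → 6 nt.
Frame +2: ATG TAG ACT GGG AGA AGG GGT TCG TAC TTT AAA TCC CTG TGG CTA TGT GAA CTA CTG TGT GTT GAG GCA TCG CGA — ATG at 2, stop TAG at 5 → 6 nt.
Frame +3: TGT AGA CTG GGA GAA GGG GTT CGT ACT TTA AAT CCC TGT GGC TAT GTG AAC TAC TGT GTG TTG AGG CAT CGC GAG — no ATG→stop ORF.
Frame -1: CCT CGC GAT GCC TCA ACA CAC AGT AGT TCA CAT AGC CAC AGG GAT TTA AAG TAC GAA CCC CTT CTC CCA GTC TAC ATC — no ATG→stop ORF.
Frame -2: CTC GCG ATG CCT CAA CAC ACA GTA GTT CAC ATA GCC ACA GGG ATT TAA AGT ACG AAC CCC TTC TCC CAG TCT ACA — ATG at 8, stop TAA at 47 → 42 nt.
Frame -3: TCG CGA TGC CTC AAC ACA CAG TAG TTC ACA TAG CCA CAG GGA TTT AAA GTA CGA ACC CCT TCT CCC AGT CTA CAT — no ATG→stop ORF.
Forward-strand max 6 nt; reverse-strand max 42 nt. The reverse strand has the longer ORF.

reverse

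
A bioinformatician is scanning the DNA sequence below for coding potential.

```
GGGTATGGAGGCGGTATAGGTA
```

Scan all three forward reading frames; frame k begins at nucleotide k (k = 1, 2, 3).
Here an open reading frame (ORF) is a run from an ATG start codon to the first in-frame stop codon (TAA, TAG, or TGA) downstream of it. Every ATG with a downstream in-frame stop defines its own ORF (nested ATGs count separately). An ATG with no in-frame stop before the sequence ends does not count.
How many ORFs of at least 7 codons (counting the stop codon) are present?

0

Frame 1: GGG TAT GGA GGC GGT ATA GGT — no ATG→stop ORF.
Frame 2: GGT ATG GAG GCG GTA TAG GTA — ATG at 5, stop TAG at 17 → 15 nt.
Frame 3: GTA TGG AGG CGG TAT AGG — no ATG→stop ORF.
No ORF reaches 7 codons. Count = 0.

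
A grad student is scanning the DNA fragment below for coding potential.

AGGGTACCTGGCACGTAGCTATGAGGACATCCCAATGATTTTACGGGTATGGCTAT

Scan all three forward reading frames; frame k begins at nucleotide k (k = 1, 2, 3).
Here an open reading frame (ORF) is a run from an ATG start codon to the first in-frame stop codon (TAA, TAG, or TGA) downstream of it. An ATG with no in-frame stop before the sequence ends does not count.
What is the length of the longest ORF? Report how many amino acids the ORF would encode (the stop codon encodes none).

5

Frame 1: AGG GTA CCT GGC ACG TAG CTA TGA GGA CAT CCC AAT GAT TTT ACG GGT ATG GCT — no ATG→stop ORF.
Frame 2: GGG TAC CTG GCA CGT AGC TAT GAG GAC ATC CCA ATG ATT TTA CGG GTA TGG CTA — no ATG→stop ORF.
Frame 3: GGT ACC TGG CAC GTA GCT ATG AGG ACA TCC CAA TGA TTT TAC GGG TAT GGC TAT — ATG at 21, stop TGA at 36 → 18 nt.
Longest: frame 3, positions 21–38, 18 nt = 6 codons = 5 aa. → 5 amino acids.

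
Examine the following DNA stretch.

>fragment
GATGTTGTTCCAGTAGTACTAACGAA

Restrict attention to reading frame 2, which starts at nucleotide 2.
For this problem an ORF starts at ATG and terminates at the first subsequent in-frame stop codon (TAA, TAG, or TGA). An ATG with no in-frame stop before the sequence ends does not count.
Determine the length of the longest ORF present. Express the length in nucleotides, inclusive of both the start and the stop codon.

15

Frame 2: ATG TTG TTC CAG TAG TAC TAA CGA — ATG at 2, stop TAG at 14 → 15 nt.
Longest: frame 2, positions 2–16, 15 nt = 5 codons = 4 aa. → 15 nucleotides.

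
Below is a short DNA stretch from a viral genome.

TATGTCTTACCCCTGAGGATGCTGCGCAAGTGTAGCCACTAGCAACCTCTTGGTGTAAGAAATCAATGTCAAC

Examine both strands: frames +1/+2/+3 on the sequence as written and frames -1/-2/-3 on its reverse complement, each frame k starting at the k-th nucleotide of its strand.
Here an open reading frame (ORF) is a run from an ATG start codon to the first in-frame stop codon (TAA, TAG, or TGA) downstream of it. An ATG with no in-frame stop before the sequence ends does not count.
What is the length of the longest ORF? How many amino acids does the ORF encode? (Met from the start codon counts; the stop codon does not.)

Reverse complement (5'→3'): GTTGACATTGATTTCTTACACCAAGAGGTTGCTAGTGGCTACACTTGCGCAGCATCCTCAGGGGTAAGACATA
Frame +1: TAT GTC TTA CCC CTG AGG ATG CTG CGC AAG TGT AGC CAC TAG CAA CCT CTT GGT GTA AGA AAT CAA TGT CAA — ATG at 19, stop TAG at 40 → 24 nt.
Frame +2: ATG TCT TAC CCC TGA GGA TGC TGC GCA AGT GTA GCC ACT AGC AAC CTC TTG GTG TAA GAA ATC AAT GTC AAC — ATG at 2, stop TGA at 14 → 15 nt.
Frame +3: TGT CTT ACC CCT GAG GAT GCT GCG CAA GTG TAG CCA CTA GCA ACC TCT TGG TGT AAG AAA TCA ATG TCA — no ATG→stop ORF.
Frame -1: GTT GAC ATT GAT TTC TTA CAC CAA GAG GTT GCT AGT GGC TAC ACT TGC GCA GCA TCC TCA GGG GTA AGA CAT — no ATG→stop ORF.
Frame -2: TTG ACA TTG ATT TCT TAC ACC AAG AGG TTG CTA GTG GCT ACA CTT GCG CAG CAT CCT CAG GGG TAA GAC ATA — no ATG→stop ORF.
Frame -3: TGA CAT TGA TTT CTT ACA CCA AGA GGT TGC TAG TGG CTA CAC TTG CGC AGC ATC CTC AGG GGT AAG ACA — no ATG→stop ORF.
Longest: frame +1, positions 19–42, 24 nt = 8 codons = 7 aa. → 7 amino acids.

7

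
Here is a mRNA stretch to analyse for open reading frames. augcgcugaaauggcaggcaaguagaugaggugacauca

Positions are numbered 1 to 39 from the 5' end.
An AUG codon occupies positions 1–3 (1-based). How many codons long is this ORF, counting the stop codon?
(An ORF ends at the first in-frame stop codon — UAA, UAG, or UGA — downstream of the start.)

3

Codons from position 1: AUG (1–3), CGC (4–6), UGA (7–9).
UGA is the first in-frame stop; that's 3 codons including the stop.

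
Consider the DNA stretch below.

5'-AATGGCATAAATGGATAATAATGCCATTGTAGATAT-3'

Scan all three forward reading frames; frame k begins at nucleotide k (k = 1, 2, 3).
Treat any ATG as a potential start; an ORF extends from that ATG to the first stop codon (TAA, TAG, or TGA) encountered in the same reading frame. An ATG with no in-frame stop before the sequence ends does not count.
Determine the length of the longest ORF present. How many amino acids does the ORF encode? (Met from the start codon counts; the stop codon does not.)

3

Frame 1: AAT GGC ATA AAT GGA TAA TAA TGC CAT TGT AGA TAT — no ATG→stop ORF.
Frame 2: ATG GCA TAA ATG GAT AAT AAT GCC ATT GTA GAT — ATG at 2, stop TAA at 8 → 9 nt.
Frame 3: TGG CAT AAA TGG ATA ATA ATG CCA TTG TAG ATA — ATG at 21, stop TAG at 30 → 12 nt.
Longest: frame 3, positions 21–32, 12 nt = 4 codons = 3 aa. → 3 amino acids.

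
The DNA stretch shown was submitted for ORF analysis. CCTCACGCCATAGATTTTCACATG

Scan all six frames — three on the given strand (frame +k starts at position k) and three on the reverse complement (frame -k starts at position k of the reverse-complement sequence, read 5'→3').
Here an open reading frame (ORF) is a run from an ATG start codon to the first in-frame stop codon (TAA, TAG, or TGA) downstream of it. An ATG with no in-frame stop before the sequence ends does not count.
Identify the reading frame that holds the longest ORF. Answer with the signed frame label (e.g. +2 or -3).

-2

Reverse complement (5'→3'): CATGTGAAAATCTATGGCGTGAGG
Frame +1: CCT CAC GCC ATA GAT TTT CAC ATG — no ATG→stop ORF.
Frame +2: CTC ACG CCA TAG ATT TTC ACA — no ATG→stop ORF.
Frame +3: TCA CGC CAT AGA TTT TCA CAT — no ATG→stop ORF.
Frame -1: CAT GTG AAA ATC TAT GGC GTG AGG — no ATG→stop ORF.
Frame -2: ATG TGA AAA TCT ATG GCG TGA — ATG at 2, stop TGA at 5 → 6 nt; ATG at 14, stop TGA at 20 → 9 nt.
Frame -3: TGT GAA AAT CTA TGG CGT GAG — no ATG→stop ORF.
Longest ORF is 9 nt in frame -2 (positions 14–22).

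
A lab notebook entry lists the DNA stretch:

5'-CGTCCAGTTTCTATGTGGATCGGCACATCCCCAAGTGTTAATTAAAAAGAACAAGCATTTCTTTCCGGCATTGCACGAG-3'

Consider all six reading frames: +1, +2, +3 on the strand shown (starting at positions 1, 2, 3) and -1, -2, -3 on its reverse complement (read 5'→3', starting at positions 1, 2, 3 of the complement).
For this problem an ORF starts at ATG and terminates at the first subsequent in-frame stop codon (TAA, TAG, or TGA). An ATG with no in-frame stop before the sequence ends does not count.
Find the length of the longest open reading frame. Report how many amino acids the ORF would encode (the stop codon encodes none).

10

Reverse complement (5'→3'): CTCGTGCAATGCCGGAAAGAAATGCTTGTTCTTTTTAATTAACACTTGGGGATGTGCCGATCCACATAGAAACTGGACG
Frame +1: CGT CCA GTT TCT ATG TGG ATC GGC ACA TCC CCA AGT GTT AAT TAA AAA GAA CAA GCA TTT CTT TCC GGC ATT GCA CGA — ATG at 13, stop TAA at 43 → 33 nt.
Frame +2: GTC CAG TTT CTA TGT GGA TCG GCA CAT CCC CAA GTG TTA ATT AAA AAG AAC AAG CAT TTC TTT CCG GCA TTG CAC GAG — no ATG→stop ORF.
Frame +3: TCC AGT TTC TAT GTG GAT CGG CAC ATC CCC AAG TGT TAA TTA AAA AGA ACA AGC ATT TCT TTC CGG CAT TGC ACG — no ATG→stop ORF.
Frame -1: CTC GTG CAA TGC CGG AAA GAA ATG CTT GTT CTT TTT AAT TAA CAC TTG GGG ATG TGC CGA TCC ACA TAG AAA CTG GAC — ATG at 22, stop TAA at 40 → 21 nt; ATG at 52, stop TAG at 67 → 18 nt.
Frame -2: TCG TGC AAT GCC GGA AAG AAA TGC TTG TTC TTT TTA ATT AAC ACT TGG GGA TGT GCC GAT CCA CAT AGA AAC TGG ACG — no ATG→stop ORF.
Frame -3: CGT GCA ATG CCG GAA AGA AAT GCT TGT TCT TTT TAA TTA ACA CTT GGG GAT GTG CCG ATC CAC ATA GAA ACT GGA — ATG at 9, stop TAA at 36 → 30 nt.
Longest: frame +1, positions 13–45, 33 nt = 11 codons = 10 aa. → 10 amino acids.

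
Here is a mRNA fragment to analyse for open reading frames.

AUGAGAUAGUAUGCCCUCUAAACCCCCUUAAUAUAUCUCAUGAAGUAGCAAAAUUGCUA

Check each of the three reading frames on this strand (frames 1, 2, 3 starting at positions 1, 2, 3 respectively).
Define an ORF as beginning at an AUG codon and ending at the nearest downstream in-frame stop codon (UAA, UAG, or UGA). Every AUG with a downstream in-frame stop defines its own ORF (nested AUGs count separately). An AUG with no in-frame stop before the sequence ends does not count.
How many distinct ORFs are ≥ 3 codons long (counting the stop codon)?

Frame 1: AUG AGA UAG UAU GCC CUC UAA ACC CCC UUA AUA UAU CUC AUG AAG UAG CAA AAU UGC — AUG at 1, stop UAG at 7 → 9 nt; AUG at 40, stop UAG at 46 → 9 nt.
Frame 2: UGA GAU AGU AUG CCC UCU AAA CCC CCU UAA UAU AUC UCA UGA AGU AGC AAA AUU GCU — AUG at 11, stop UAA at 29 → 21 nt.
Frame 3: GAG AUA GUA UGC CCU CUA AAC CCC CUU AAU AUA UCU CAU GAA GUA GCA AAA UUG CUA — no AUG→stop ORF.
ORFs ≥ 3 codons: frame 1 1–9 (3 codons), frame 1 40–48 (3 codons), frame 2 11–31 (7 codons). Count = 3.

3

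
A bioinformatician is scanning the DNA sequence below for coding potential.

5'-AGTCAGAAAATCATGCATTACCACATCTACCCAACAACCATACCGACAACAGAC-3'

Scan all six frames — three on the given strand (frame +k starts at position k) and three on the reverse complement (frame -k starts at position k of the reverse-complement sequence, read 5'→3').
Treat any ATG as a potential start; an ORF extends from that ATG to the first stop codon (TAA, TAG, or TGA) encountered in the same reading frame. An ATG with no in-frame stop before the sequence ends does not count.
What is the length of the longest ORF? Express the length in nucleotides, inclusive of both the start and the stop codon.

Reverse complement (5'→3'): GTCTGTTGTCGGTATGGTTGTTGGGTAGATGTGGTAATGCATGATTTTCTGACT
Frame +1: AGT CAG AAA ATC ATG CAT TAC CAC ATC TAC CCA ACA ACC ATA CCG ACA ACA GAC — no ATG→stop ORF.
Frame +2: GTC AGA AAA TCA TGC ATT ACC ACA TCT ACC CAA CAA CCA TAC CGA CAA CAG — no ATG→stop ORF.
Frame +3: TCA GAA AAT CAT GCA TTA CCA CAT CTA CCC AAC AAC CAT ACC GAC AAC AGA — no ATG→stop ORF.
Frame -1: GTC TGT TGT CGG TAT GGT TGT TGG GTA GAT GTG GTA ATG CAT GAT TTT CTG ACT — no ATG→stop ORF.
Frame -2: TCT GTT GTC GGT ATG GTT GTT GGG TAG ATG TGG TAA TGC ATG ATT TTC TGA — ATG at 14, stop TAG at 26 → 15 nt; ATG at 29, stop TAA at 35 → 9 nt; ATG at 41, stop TGA at 50 → 12 nt.
Frame -3: CTG TTG TCG GTA TGG TTG TTG GGT AGA TGT GGT AAT GCA TGA TTT TCT GAC — no ATG→stop ORF.
Longest: frame -2, positions 14–28, 15 nt = 5 codons = 4 aa. → 15 nucleotides.

15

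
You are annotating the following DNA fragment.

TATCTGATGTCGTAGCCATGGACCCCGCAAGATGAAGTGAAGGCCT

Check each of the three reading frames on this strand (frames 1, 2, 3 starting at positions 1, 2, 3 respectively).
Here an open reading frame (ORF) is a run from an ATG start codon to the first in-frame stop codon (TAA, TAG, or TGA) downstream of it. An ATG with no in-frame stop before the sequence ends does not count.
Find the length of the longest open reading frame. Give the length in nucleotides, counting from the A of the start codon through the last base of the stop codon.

Frame 1: TAT CTG ATG TCG TAG CCA TGG ACC CCG CAA GAT GAA GTG AAG GCC — ATG at 7, stop TAG at 13 → 9 nt.
Frame 2: ATC TGA TGT CGT AGC CAT GGA CCC CGC AAG ATG AAG TGA AGG CCT — ATG at 32, stop TGA at 38 → 9 nt.
Frame 3: TCT GAT GTC GTA GCC ATG GAC CCC GCA AGA TGA AGT GAA GGC — ATG at 18, stop TGA at 33 → 18 nt.
Longest: frame 3, positions 18–35, 18 nt = 6 codons = 5 aa. → 18 nucleotides.

18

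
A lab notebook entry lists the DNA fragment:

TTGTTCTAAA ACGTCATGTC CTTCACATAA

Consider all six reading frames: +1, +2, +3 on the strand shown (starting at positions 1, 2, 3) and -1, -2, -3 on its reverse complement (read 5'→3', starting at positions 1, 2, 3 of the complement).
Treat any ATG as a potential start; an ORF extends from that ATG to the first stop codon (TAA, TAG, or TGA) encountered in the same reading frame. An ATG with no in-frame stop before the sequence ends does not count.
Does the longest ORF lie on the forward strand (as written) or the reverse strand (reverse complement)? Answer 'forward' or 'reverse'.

forward

Reverse complement (5'→3'): TTATGTGAAGGACATGACGTTTTAGAACAA
Frame +1: TTG TTC TAA AAC GTC ATG TCC TTC ACA TAA — ATG at 16, stop TAA at 28 → 15 nt.
Frame +2: TGT TCT AAA ACG TCA TGT CCT TCA CAT — no ATG→stop ORF.
Frame +3: GTT CTA AAA CGT CAT GTC CTT CAC ATA — no ATG→stop ORF.
Frame -1: TTA TGT GAA GGA CAT GAC GTT TTA GAA CAA — no ATG→stop ORF.
Frame -2: TAT GTG AAG GAC ATG ACG TTT TAG AAC — ATG at 14, stop TAG at 23 → 12 nt.
Frame -3: ATG TGA AGG ACA TGA CGT TTT AGA ACA — ATG at 3, stop TGA at 6 → 6 nt.
Forward-strand max 15 nt; reverse-strand max 12 nt. The forward strand has the longer ORF.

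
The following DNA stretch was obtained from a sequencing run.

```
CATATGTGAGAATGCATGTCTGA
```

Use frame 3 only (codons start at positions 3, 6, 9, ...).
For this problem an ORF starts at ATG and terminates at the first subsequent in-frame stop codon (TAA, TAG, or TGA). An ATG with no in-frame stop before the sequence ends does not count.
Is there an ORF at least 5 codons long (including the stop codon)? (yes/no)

no

Frame 3: TAT GTG AGA ATG CAT GTC TGA — ATG at 12, stop TGA at 21 → 12 nt.
Largest ORF found is 4 codons < 5, so no.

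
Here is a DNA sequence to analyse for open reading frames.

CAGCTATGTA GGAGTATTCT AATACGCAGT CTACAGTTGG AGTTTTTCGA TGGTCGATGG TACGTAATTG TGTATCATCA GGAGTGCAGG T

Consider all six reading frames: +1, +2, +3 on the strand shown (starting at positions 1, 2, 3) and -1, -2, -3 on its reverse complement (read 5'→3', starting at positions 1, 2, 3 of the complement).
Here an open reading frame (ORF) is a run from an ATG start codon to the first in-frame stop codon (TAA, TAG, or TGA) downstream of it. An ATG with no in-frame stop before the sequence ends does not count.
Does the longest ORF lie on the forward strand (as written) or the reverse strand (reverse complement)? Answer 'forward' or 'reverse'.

Reverse complement (5'→3'): ACCTGCACTCCTGATGATACACAATTACGTACCATCGACCATCGAAAAACTCCAACTGTAGACTGCGTATTAGAATACTCCTACATAGCTG
Frame +1: CAG CTA TGT AGG AGT ATT CTA ATA CGC AGT CTA CAG TTG GAG TTT TTC GAT GGT CGA TGG TAC GTA ATT GTG TAT CAT CAG GAG TGC AGG — no ATG→stop ORF.
Frame +2: AGC TAT GTA GGA GTA TTC TAA TAC GCA GTC TAC AGT TGG AGT TTT TCG ATG GTC GAT GGT ACG TAA TTG TGT ATC ATC AGG AGT GCA GGT — ATG at 50, stop TAA at 65 → 18 nt.
Frame +3: GCT ATG TAG GAG TAT TCT AAT ACG CAG TCT ACA GTT GGA GTT TTT CGA TGG TCG ATG GTA CGT AAT TGT GTA TCA TCA GGA GTG CAG — ATG at 6, stop TAG at 9 → 6 nt.
Frame -1: ACC TGC ACT CCT GAT GAT ACA CAA TTA CGT ACC ATC GAC CAT CGA AAA ACT CCA ACT GTA GAC TGC GTA TTA GAA TAC TCC TAC ATA GCT — no ATG→stop ORF.
Frame -2: CCT GCA CTC CTG ATG ATA CAC AAT TAC GTA CCA TCG ACC ATC GAA AAA CTC CAA CTG TAG ACT GCG TAT TAG AAT ACT CCT ACA TAG CTG — ATG at 14, stop TAG at 59 → 48 nt.
Frame -3: CTG CAC TCC TGA TGA TAC ACA ATT ACG TAC CAT CGA CCA TCG AAA AAC TCC AAC TGT AGA CTG CGT ATT AGA ATA CTC CTA CAT AGC — no ATG→stop ORF.
Forward-strand max 18 nt; reverse-strand max 48 nt. The reverse strand has the longer ORF.

reverse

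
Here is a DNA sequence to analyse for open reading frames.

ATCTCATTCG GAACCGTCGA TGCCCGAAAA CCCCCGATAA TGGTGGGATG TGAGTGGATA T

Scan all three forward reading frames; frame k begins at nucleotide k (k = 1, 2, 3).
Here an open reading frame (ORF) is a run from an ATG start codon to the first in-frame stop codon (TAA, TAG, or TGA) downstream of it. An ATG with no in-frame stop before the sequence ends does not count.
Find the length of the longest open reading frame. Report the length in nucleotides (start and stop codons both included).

21

Frame 1: ATC TCA TTC GGA ACC GTC GAT GCC CGA AAA CCC CCG ATA ATG GTG GGA TGT GAG TGG ATA — no ATG→stop ORF.
Frame 2: TCT CAT TCG GAA CCG TCG ATG CCC GAA AAC CCC CGA TAA TGG TGG GAT GTG AGT GGA TAT — ATG at 20, stop TAA at 38 → 21 nt.
Frame 3: CTC ATT CGG AAC CGT CGA TGC CCG AAA ACC CCC GAT AAT GGT GGG ATG TGA GTG GAT — ATG at 48, stop TGA at 51 → 6 nt.
Longest: frame 2, positions 20–40, 21 nt = 7 codons = 6 aa. → 21 nucleotides.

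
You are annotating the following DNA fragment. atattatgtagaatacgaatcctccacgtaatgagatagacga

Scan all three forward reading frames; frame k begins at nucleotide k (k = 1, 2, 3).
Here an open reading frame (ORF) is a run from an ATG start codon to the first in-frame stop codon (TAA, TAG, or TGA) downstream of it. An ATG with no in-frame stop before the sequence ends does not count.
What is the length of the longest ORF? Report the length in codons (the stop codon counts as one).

3

Frame 1: ATA TTA TGT AGA ATA CGA ATC CTC CAC GTA ATG AGA TAG ACG — ATG at 31, stop TAG at 37 → 9 nt.
Frame 2: TAT TAT GTA GAA TAC GAA TCC TCC ACG TAA TGA GAT AGA CGA — no ATG→stop ORF.
Frame 3: ATT ATG TAG AAT ACG AAT CCT CCA CGT AAT GAG ATA GAC — ATG at 6, stop TAG at 9 → 6 nt.
Longest: frame 1, positions 31–39, 9 nt = 3 codons = 2 aa. → 3 codons.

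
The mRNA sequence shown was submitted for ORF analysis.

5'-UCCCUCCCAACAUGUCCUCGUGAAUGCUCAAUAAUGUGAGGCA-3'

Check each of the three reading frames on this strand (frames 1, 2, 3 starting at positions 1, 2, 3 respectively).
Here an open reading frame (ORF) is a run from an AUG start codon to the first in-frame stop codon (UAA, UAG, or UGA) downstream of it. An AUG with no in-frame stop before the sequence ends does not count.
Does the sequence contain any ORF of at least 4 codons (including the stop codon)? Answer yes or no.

yes

Frame 1: UCC CUC CCA ACA UGU CCU CGU GAA UGC UCA AUA AUG UGA GGC — AUG at 34, stop UGA at 37 → 6 nt.
Frame 2: CCC UCC CAA CAU GUC CUC GUG AAU GCU CAA UAA UGU GAG GCA — no AUG→stop ORF.
Frame 3: CCU CCC AAC AUG UCC UCG UGA AUG CUC AAU AAU GUG AGG — AUG at 12, stop UGA at 21 → 12 nt.
Frame 3 has an ORF of 4 codons (positions 12–23) ≥ 4, so yes.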